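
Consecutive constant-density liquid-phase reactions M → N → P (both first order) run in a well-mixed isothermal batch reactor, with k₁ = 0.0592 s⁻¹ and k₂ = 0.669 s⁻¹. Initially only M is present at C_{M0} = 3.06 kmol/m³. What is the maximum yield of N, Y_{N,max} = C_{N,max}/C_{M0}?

0.0699

Evaluating C_N at t_opt = ln(k₂/k₁)/(k₂−k₁) gives C_{N,max}/C_{M0} = (k₁/k₂)^[k₂/(k₂−k₁)].
= (0.0592/0.669)^(0.669/(0.669−0.0592)) = (0.08849)^(1.097) = 0.06993.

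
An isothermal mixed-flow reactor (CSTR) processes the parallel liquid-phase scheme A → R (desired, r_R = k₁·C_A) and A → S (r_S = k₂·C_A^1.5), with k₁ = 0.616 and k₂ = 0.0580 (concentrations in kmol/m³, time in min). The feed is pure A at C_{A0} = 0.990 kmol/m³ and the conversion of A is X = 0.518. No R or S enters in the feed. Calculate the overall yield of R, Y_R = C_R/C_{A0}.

0.486

Exit C_A = C_{A0}(1−X) = 0.990×0.482 = 0.4772 kmol/m³.
Rates in a CSTR are evaluated at the outlet concentration: r_R = 0.616×0.4772 = 0.2939, r_S = 0.0580×0.4772^1.5 = 0.01912.
Fraction of consumed A going to R: r_R/(r_R+r_S) = 0.9389.
C_R = 0.9389·C_{A0}·X = 0.9389×0.990×0.518 = 0.482 kmol/m³; Y_R = C_R/C_{A0} = 0.486.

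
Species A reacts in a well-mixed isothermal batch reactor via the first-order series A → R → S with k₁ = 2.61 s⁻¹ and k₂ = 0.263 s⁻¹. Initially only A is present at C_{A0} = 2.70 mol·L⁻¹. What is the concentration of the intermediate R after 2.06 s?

1.73 mol·L⁻¹

Solving the coupled first-order balances gives C_R(t) = [k₁/(k₂−k₁)]·C_{A0}·(e^(−k₁t) − e^(−k₂t)).
e^(−k₁t) = e^(−2.61×2.06) = e^(−5.377) = 0.004624; e^(−k₂t) = e^(−0.5418) = 0.5817.
C_R = 2.61×2.70/(0.263−2.61) × (0.004624−0.5817) = (-3.003)×(-0.5771) = 1.733 mol·L⁻¹.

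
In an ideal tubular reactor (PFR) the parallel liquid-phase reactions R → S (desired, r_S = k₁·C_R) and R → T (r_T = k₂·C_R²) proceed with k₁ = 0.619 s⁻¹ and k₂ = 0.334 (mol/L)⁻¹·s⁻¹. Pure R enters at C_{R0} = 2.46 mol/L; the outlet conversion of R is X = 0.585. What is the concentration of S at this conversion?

C_R = C_{R0}(1−X) = 1.021 mol/L.
Along a PFR/batch, dC_S/dC_R = −r_S/(r_S+r_T) = −k₁/(k₁+k₂·C_R).
Integrating from C_{R0} to C_R: C_S = (0.619/0.334)·ln[(0.619+0.334·2.46)/(0.619+0.334·1.02)] = 1.853·ln(1.441/0.9600) = 0.7523 mol/L.

0.752 mol/L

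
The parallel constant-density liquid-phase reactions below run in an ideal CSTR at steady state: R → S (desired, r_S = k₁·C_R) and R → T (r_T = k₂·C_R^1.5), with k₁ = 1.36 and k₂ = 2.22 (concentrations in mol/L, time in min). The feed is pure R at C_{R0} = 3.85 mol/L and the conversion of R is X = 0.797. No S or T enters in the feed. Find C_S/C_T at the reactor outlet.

Exit C_R = C_{R0}(1−X) = 3.85×0.203 = 0.7815 mol/L.
In a CSTR the entire volume is at exit conditions, so r_S = 1.36×0.7815 = 1.063 and r_T = 2.22×0.7815^1.5 = 1.534.
Overall selectivity = C_S/C_T = r_Sτ/(r_Tτ) = r_S/r_T = 0.693.

0.693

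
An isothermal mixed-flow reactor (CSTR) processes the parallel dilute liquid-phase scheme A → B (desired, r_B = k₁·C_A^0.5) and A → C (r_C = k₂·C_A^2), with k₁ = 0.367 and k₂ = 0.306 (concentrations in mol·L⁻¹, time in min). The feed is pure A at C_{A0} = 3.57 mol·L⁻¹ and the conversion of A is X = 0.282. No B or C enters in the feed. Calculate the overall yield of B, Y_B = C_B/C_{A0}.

Exit C_A = C_{A0}(1−X) = 3.57×0.718 = 2.563 mol·L⁻¹.
Rates in a CSTR are evaluated at the outlet concentration: r_B = 0.367×2.563^0.5 = 0.5876, r_C = 0.306×2.563^2 = 2.011.
Fraction of consumed A going to B: r_B/(r_B+r_C) = 0.2262.
C_B = 0.2262·C_{A0}·X = 0.2262×3.57×0.282 = 0.228 mol·L⁻¹; Y_B = C_B/C_{A0} = 0.0638.

0.0638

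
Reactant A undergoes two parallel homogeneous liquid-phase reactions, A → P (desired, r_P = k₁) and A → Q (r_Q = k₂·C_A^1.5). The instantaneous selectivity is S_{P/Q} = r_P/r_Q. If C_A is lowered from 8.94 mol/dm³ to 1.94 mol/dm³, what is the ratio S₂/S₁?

9.89

S_{P/Q} = (k₁/k₂)·C_A^-1.5, so S₂/S₁ = (C_{A,2}/C_{A,1})^-1.5.
= (1.94/8.94)^(-1.5) = (0.2170)^(-1.5) = 9.89.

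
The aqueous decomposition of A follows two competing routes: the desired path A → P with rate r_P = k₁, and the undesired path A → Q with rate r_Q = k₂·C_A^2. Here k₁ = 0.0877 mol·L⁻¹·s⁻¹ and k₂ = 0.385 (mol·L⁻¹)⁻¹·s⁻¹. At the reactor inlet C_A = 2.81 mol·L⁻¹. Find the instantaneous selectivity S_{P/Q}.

0.0288

S_{P/Q} = r_P/r_Q = (k₁)/(k₂·C_A^2) = (k₁/k₂)·C_A^-2.
= (0.0877) / (0.385×2.810^2) = 0.08770/3.040 = 0.0288.
The undesired path is higher order in A, so low C_A (CSTR or dilute feed) favours P.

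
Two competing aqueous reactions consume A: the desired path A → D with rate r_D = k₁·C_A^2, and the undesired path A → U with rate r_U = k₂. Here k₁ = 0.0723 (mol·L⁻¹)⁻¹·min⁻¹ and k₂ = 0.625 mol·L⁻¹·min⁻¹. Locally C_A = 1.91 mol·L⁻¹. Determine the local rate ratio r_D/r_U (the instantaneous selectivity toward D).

0.422

S_{D/U} = r_D/r_U = (k₁·C_A^2)/(k₂) = (k₁/k₂)·C_A^2.
= (0.0723×1.910^2) / (0.625) = 0.2638/0.6250 = 0.422.
Since the desired path is higher order in A, keeping C_A high (PFR or concentrated feed) favours D.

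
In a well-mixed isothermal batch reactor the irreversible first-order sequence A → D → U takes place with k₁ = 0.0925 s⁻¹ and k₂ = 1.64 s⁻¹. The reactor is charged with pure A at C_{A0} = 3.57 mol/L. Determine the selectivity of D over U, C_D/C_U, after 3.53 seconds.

0.182

The intermediate concentration in a first-order A→B→C sequence is C_D = k₁C_{A0}(e^(−k₁t) − e^(−k₂t))/(k₂−k₁).
e^(−k₁t) = e^(−0.0925×3.53) = e^(−0.3265) = 0.7214; e^(−k₂t) = e^(−5.789) = 0.003060.
C_D = 0.0925×3.57/(1.64−0.0925) × (0.7214−0.003060) = 0.2134×0.7184 = 0.1533 mol/L.
C_A = C_{A0}e^(−k₁t) = 2.575 mol/L, so C_U = C_{A0}−C_A−C_D = 0.8412 mol/L; C_D/C_U = 0.182.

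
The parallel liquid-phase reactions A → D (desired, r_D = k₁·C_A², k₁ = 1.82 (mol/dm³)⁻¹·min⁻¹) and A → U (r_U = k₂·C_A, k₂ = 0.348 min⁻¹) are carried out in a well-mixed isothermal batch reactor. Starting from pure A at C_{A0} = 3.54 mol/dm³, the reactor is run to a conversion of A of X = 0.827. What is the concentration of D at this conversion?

C_A = C_{A0}(1−X) = 0.6124 mol/dm³.
Along a PFR/batch, dC_U/dC_A = −r_U/(r_D+r_U) = −k₂/(k₂+k₁·C_A).
Integrating from C_{A0} to C_A: C_U = (0.348/1.82)·ln[(0.348+1.82·3.54)/(0.348+1.82·0.612)] = 0.1912·ln(6.791/1.463) = 0.2936 mol/dm³.
Then C_D = (C_{A0}−C_A) − C_U = 2.928 − 0.2936 = 2.634 mol/dm³.

2.63 mol/dm³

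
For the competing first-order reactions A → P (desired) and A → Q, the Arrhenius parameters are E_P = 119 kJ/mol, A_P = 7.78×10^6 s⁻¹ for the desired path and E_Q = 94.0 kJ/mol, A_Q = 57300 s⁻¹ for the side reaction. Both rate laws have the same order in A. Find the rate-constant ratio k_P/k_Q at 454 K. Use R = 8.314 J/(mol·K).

k_P/k_Q = (A_P/A_Q)·exp[−(E_P−E_Q)/(RT)] = (A_P/A_Q)·exp[(E_Q−E_P)/(RT)].
(E_Q−E_P)/(RT) = (94.0−119)×10³/(8.314×454) = -25000/3775 = -6.623.
k_P/k_Q = (7.78×10^6/57300)·exp(-6.623) = 135.8 × 0.001329 = 0.180.

0.180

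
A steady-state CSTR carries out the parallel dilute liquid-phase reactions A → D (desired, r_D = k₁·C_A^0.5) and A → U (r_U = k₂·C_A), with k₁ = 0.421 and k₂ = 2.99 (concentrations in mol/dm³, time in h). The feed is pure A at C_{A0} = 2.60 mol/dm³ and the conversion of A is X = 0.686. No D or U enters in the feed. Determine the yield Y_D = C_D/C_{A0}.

0.0925

Exit C_A = C_{A0}(1−X) = 2.60×0.314 = 0.8164 mol/dm³.
A CSTR operates uniformly at the exit composition, giving r_D = 0.3804 and r_U = 2.441 (each k·C_A^n at C_A = 0.8164).
Fraction of consumed A going to D: r_D/(r_D+r_U) = 0.1348.
C_D = 0.1348·C_{A0}·X = 0.1348×2.60×0.686 = 0.240 mol/dm³; Y_D = C_D/C_{A0} = 0.0925.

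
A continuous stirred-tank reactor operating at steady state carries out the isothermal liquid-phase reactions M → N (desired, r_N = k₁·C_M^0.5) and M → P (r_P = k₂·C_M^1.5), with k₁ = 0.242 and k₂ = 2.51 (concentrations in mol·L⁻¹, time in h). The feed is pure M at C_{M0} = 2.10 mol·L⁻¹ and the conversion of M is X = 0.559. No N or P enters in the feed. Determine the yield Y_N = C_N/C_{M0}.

0.0527

Exit C_M = C_{M0}(1−X) = 2.10×0.441 = 0.9261 mol·L⁻¹.
A CSTR operates uniformly at the exit composition, giving r_N = 0.2329 and r_P = 2.237 (each k·C_M^n at C_M = 0.9261).
Fraction of consumed M going to N: r_N/(r_N+r_P) = 0.09429.
C_N = 0.09429·C_{M0}·X = 0.09429×2.10×0.559 = 0.111 mol·L⁻¹; Y_N = C_N/C_{M0} = 0.0527.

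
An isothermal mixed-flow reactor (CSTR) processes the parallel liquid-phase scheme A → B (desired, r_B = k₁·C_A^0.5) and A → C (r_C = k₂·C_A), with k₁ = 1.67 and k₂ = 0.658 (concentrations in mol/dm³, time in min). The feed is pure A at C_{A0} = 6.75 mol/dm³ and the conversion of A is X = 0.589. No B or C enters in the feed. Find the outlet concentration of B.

2.40 mol/dm³

Exit C_A = C_{A0}(1−X) = 6.75×0.411 = 2.774 mol/dm³.
Rates in a CSTR are evaluated at the outlet concentration: r_B = 1.67×2.774^0.5 = 2.782, r_C = 0.658×2.774 = 1.825.
Fraction of consumed A going to B: r_B/(r_B+r_C) = 0.6038.
C_B = 0.6038·C_{A0}·X = 0.6038×6.75×0.589 = 2.40 mol/dm³.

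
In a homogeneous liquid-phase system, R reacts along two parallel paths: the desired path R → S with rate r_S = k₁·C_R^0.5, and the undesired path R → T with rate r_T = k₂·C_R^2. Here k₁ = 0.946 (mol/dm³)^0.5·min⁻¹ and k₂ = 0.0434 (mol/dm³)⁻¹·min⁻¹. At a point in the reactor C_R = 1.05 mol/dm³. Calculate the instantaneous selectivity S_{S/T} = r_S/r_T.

S_{S/T} = r_S/r_T = (k₁·C_R^0.5)/(k₂·C_R^2) = (k₁/k₂)·C_R^-1.5.
= (0.946×1.050^0.5) / (0.0434×1.050^2) = 0.9694/0.04785 = 20.3.
The undesired path is higher order in R, so low C_R (CSTR or dilute feed) favours S.

20.3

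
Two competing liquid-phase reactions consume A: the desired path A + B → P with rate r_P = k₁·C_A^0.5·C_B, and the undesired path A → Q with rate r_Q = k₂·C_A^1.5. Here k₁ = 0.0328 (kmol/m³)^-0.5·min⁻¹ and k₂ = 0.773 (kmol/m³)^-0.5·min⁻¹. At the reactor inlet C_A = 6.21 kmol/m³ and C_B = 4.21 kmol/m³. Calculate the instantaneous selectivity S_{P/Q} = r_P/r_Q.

0.0288

S_{P/Q} = r_P/r_Q = (k₁·C_A^0.5·C_B)/(k₂·C_A^1.5) = (k₁/k₂)·C_A⁻¹·C_B.
= (0.0328×6.210^0.5×4.210) / (0.773×6.210^1.5) = 0.3441/11.96 = 0.0288.
The undesired path is higher order in A, so low C_A (CSTR or dilute feed) favours P.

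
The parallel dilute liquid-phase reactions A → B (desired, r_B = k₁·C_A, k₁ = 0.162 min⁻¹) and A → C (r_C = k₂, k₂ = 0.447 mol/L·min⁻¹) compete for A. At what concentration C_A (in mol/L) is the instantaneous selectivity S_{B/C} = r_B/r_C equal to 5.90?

16.3 mol/L

S_{B/C} = (k₁/k₂)·C_A ⇒ C_A = S·k₂/k₁.
= 5.90×0.447/0.162 = 16.3 mol/L.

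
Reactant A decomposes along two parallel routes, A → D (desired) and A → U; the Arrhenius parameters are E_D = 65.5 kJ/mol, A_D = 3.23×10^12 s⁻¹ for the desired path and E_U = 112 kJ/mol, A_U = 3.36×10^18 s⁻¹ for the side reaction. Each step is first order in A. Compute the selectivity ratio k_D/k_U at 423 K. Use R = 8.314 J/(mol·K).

k_D/k_U = (A_D/A_U)·exp[−(E_D−E_U)/(RT)] = (A_D/A_U)·exp[(E_U−E_D)/(RT)].
(E_U−E_D)/(RT) = (112−65.5)×10³/(8.314×423) = 46500/3517 = 13.22.
k_D/k_U = (3.23×10^12/3.36×10^18)·exp(13.22) = 9.613×10^-7 × 5.525×10^5 = 0.531.
Since E_D < E_U, lowering the temperature improves selectivity toward D.

0.531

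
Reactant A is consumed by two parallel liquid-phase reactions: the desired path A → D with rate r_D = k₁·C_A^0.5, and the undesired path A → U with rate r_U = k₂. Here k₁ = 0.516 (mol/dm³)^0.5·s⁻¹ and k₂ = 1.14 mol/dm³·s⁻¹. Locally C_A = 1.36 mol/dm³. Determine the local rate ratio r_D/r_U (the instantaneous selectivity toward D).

S_{D/U} = r_D/r_U = (k₁·C_A^0.5)/(k₂) = (k₁/k₂)·C_A^0.5.
= (0.516×1.360^0.5) / (1.14) = 0.6018/1.140 = 0.528.

0.528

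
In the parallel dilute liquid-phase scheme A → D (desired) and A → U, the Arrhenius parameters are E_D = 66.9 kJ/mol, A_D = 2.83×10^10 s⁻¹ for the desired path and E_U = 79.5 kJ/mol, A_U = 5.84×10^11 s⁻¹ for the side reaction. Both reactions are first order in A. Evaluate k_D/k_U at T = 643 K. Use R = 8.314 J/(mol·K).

0.512

Since both paths have the same order in A, the concentration cancels and S_{D/U} = k_D/k_U = (A_D/A_U)·exp[(E_U−E_D)/(RT)].
(E_U−E_D)/(RT) = (79.5−66.9)×10³/(8.314×643) = 12600/5346 = 2.357.
k_D/k_U = (2.83×10^10/5.84×10^11)·exp(2.357) = 0.04846 × 10.56 = 0.512.
Since E_D < E_U, lowering the temperature improves selectivity toward D.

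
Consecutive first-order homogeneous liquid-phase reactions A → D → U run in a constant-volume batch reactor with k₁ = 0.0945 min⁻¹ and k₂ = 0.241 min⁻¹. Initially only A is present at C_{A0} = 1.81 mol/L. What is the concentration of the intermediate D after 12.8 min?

For first-order series with pure A initially, C_D(t) = k₁C_{A0}/(k₂−k₁)·(e^(−k₁t) − e^(−k₂t)).
e^(−k₁t) = e^(−0.0945×12.8) = e^(−1.210) = 0.2983; e^(−k₂t) = e^(−3.085) = 0.04574.
C_D = 0.0945×1.81/(0.241−0.0945) × (0.2983−0.04574) = 1.168×0.2526 = 0.2949 mol/L.

0.295 mol/L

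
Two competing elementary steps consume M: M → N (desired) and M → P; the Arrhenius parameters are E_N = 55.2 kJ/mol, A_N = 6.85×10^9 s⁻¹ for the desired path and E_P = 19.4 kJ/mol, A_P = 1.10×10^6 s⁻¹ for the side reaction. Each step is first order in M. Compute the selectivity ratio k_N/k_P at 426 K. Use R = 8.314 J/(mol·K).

With equal orders, S_{N/P} = k_N/k_P = (A_N/A_P)·exp[(E_P−E_N)/(RT)].
(E_P−E_N)/(RT) = (19.4−55.2)×10³/(8.314×426) = -35800/3542 = -10.11.
k_N/k_P = (6.85×10^9/1.10×10^6)·exp(-10.11) = 6227 × 4.075×10^-5 = 0.254.

0.254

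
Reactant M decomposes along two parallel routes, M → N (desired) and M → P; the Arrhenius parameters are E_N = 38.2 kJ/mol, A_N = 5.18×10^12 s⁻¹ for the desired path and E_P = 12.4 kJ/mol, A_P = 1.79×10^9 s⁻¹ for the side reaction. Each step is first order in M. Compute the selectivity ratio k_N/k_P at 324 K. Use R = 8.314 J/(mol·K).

0.200

Since both paths have the same order in M, the concentration cancels and S_{N/P} = k_N/k_P = (A_N/A_P)·exp[(E_P−E_N)/(RT)].
(E_P−E_N)/(RT) = (12.4−38.2)×10³/(8.314×324) = -25800/2694 = -9.578.
k_N/k_P = (5.18×10^12/1.79×10^9)·exp(-9.578) = 2894 × 6.925×10^-5 = 0.200.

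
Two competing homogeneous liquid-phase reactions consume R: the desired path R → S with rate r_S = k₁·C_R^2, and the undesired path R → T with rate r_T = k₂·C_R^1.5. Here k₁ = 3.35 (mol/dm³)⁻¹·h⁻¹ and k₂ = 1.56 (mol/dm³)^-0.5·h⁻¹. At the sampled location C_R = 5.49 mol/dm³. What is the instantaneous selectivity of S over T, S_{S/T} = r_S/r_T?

S_{S/T} = r_S/r_T = (k₁·C_R^2)/(k₂·C_R^1.5) = (k₁/k₂)·C_R^0.5.
= (3.35×5.490^2) / (1.56×5.490^1.5) = 101.0/20.07 = 5.03.

5.03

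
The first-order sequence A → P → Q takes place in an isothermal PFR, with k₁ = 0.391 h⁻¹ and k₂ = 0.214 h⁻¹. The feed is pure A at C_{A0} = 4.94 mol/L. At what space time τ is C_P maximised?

3.41 h

Setting dC_P/dτ = 0 gives τ_opt = ln(k₂/k₁)/(k₂−k₁).
= ln(0.214/0.391)/(0.214−0.391) = ln(0.5473)/-0.1770 = -0.6027/-0.1770 = 3.41 h.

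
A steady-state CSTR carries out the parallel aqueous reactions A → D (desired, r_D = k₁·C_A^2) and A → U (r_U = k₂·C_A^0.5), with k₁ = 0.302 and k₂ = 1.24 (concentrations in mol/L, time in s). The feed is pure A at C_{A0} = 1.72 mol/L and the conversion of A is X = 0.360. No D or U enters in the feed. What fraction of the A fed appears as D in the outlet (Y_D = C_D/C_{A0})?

0.0790

Exit C_A = C_{A0}(1−X) = 1.72×0.640 = 1.101 mol/L.
Rates in a CSTR are evaluated at the outlet concentration: r_D = 0.302×1.101^2 = 0.3660, r_U = 1.24×1.101^0.5 = 1.301.
Fraction of consumed A going to D: r_D/(r_D+r_U) = 0.2195.
C_D = 0.2195·C_{A0}·X = 0.2195×1.72×0.360 = 0.136 mol/L; Y_D = C_D/C_{A0} = 0.0790.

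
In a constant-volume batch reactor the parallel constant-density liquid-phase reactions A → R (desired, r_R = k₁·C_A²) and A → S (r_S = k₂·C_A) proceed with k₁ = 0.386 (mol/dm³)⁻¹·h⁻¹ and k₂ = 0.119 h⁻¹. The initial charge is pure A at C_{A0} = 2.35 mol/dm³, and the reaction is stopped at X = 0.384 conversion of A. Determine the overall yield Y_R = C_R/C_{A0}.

C_A = C_{A0}(1−X) = 1.448 mol/dm³.
Along a PFR/batch, dC_S/dC_A = −r_S/(r_R+r_S) = −k₂/(k₂+k₁·C_A).
Integrating from C_{A0} to C_A: C_S = (0.119/0.386)·ln[(0.119+0.386·2.35)/(0.119+0.386·1.45)] = 0.3083·ln(1.026/0.6778) = 0.1279 mol/dm³.
Then C_R = (C_{A0}−C_A) − C_S = 0.9024 − 0.1279 = 0.7745 mol/dm³.
Y_R = C_R/C_{A0} = 0.7745/2.35 = 0.330.

0.330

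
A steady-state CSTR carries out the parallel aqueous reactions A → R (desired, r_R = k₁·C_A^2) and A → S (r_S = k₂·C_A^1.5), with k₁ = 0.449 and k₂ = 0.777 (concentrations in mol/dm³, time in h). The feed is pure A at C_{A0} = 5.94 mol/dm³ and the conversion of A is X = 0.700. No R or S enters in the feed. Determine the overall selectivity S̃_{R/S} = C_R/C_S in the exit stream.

0.771

Exit C_A = C_{A0}(1−X) = 5.94×0.300 = 1.782 mol/dm³.
In a CSTR the entire volume is at exit conditions, so r_R = 0.449×1.782^2 = 1.426 and r_S = 0.777×1.782^1.5 = 1.848.
Overall selectivity = C_R/C_S = r_Rτ/(r_Sτ) = r_R/r_S = 0.771.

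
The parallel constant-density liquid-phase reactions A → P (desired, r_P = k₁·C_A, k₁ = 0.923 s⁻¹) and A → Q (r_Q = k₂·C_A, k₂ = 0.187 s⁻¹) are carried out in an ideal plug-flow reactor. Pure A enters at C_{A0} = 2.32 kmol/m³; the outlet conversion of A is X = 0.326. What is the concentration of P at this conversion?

0.629 kmol/m³

C_A = C_{A0}(1−X) = 1.564 kmol/m³.
Both paths are first order in A, so the instantaneous fraction to P is constant: dC_P/d(−C_A) = k₁/(k₁+k₂) = 0.8315.
C_P = 0.8315·(C_{A0}−C_A) = 0.8315×0.7563 = 0.629 kmol/m³.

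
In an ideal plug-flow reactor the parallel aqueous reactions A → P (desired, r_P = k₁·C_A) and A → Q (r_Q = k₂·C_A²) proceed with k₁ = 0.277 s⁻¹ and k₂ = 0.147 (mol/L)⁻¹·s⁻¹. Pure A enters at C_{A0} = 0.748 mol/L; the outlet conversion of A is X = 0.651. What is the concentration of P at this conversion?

0.385 mol/L

C_A = C_{A0}(1−X) = 0.2611 mol/L.
Along a PFR/batch, dC_P/dC_A = −r_P/(r_P+r_Q) = −k₁/(k₁+k₂·C_A).
Integrating from C_{A0} to C_A: C_P = (0.277/0.147)·ln[(0.277+0.147·0.748)/(0.277+0.147·0.261)] = 1.884·ln(0.3870/0.3154) = 0.3854 mol/L.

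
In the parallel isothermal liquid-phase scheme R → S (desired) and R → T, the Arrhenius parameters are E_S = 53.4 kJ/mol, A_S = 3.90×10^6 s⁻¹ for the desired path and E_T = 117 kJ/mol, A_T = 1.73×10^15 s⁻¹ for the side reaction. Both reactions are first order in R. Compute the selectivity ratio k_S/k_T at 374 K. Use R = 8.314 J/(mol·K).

With equal orders, S_{S/T} = k_S/k_T = (A_S/A_T)·exp[(E_T−E_S)/(RT)].
(E_T−E_S)/(RT) = (117−53.4)×10³/(8.314×374) = 63600/3109 = 20.45.
k_S/k_T = (3.90×10^6/1.73×10^15)·exp(20.45) = 2.254×10^-9 × 7.638×10^8 = 1.72.

1.72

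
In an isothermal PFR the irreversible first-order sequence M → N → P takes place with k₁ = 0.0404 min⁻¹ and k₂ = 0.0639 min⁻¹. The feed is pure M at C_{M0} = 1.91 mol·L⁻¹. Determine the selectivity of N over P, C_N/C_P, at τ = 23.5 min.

0.854

Solving the coupled first-order balances gives C_N(τ) = [k₁/(k₂−k₁)]·C_{M0}·(e^(−k₁τ) − e^(−k₂τ)).
e^(−k₁τ) = e^(−0.0404×23.5) = e^(−0.9494) = 0.3870; e^(−k₂τ) = e^(−1.502) = 0.2228.
C_N = 0.0404×1.91/(0.0639−0.0404) × (0.3870−0.2228) = 3.284×0.1642 = 0.5392 mol·L⁻¹.
C_M = C_{M0}e^(−k₁τ) = 0.7391 mol·L⁻¹, so C_P = C_{M0}−C_M−C_N = 0.6317 mol·L⁻¹; C_N/C_P = 0.854.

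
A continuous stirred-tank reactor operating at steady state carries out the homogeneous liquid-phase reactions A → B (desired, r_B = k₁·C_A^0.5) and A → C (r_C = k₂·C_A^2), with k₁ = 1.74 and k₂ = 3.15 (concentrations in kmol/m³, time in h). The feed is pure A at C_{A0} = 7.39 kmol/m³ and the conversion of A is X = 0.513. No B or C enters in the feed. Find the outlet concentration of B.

0.284 kmol/m³

Exit C_A = C_{A0}(1−X) = 7.39×0.487 = 3.599 kmol/m³.
A CSTR operates uniformly at the exit composition, giving r_B = 3.301 and r_C = 40.80 (each k·C_A^n at C_A = 3.599).
Fraction of consumed A going to B: r_B/(r_B+r_C) = 0.07485.
C_B = 0.07485·C_{A0}·X = 0.07485×7.39×0.513 = 0.284 kmol/m³.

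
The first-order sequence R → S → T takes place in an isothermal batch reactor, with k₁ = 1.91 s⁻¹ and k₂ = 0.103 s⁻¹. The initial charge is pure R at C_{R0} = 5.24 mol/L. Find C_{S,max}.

Evaluating C_S at t_opt = ln(k₂/k₁)/(k₂−k₁) gives C_{S,max}/C_{R0} = (k₁/k₂)^[k₂/(k₂−k₁)].
= (1.91/0.103)^(0.103/(0.103−1.91)) = (18.54)^(-0.05700) = 0.8467.
C_{S,max} = 0.8467×5.24 = 4.44 mol/L.

4.44 mol/L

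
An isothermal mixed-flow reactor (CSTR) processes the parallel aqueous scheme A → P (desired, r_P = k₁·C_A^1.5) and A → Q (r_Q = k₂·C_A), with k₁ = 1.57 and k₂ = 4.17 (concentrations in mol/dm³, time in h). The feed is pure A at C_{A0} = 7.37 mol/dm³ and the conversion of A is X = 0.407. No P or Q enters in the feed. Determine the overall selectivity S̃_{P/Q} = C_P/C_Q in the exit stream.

Exit C_A = C_{A0}(1−X) = 7.37×0.593 = 4.370 mol/dm³.
In a CSTR the entire volume is at exit conditions, so r_P = 1.57×4.370^1.5 = 14.34 and r_Q = 4.17×4.370 = 18.22.
Overall selectivity = C_P/C_Q = r_Pτ/(r_Qτ) = r_P/r_Q = 0.787.

0.787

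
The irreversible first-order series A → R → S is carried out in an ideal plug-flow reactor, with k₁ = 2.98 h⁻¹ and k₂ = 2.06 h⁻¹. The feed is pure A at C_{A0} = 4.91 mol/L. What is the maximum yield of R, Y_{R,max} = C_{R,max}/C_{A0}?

For a first-order series the maximum intermediate yield is C_{R,max}/C_{A0} = (k₁/k₂)^[k₂/(k₂−k₁)].
= (2.98/2.06)^(2.06/(2.06−2.98)) = (1.447)^(-2.239) = 0.4375.

0.437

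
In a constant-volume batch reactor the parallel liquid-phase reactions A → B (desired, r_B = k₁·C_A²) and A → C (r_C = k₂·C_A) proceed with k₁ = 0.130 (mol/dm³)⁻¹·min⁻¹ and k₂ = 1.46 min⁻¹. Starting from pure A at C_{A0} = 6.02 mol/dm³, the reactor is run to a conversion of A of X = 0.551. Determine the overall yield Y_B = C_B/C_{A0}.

C_A = C_{A0}(1−X) = 2.703 mol/dm³.
Along a PFR/batch, dC_C/dC_A = −r_C/(r_B+r_C) = −k₂/(k₂+k₁·C_A).
Integrating from C_{A0} to C_A: C_C = (1.46/0.130)·ln[(1.46+0.130·6.02)/(1.46+0.130·2.70)] = 11.23·ln(2.243/1.811) = 2.398 mol/dm³.
Then C_B = (C_{A0}−C_A) − C_C = 3.317 − 2.398 = 0.9188 mol/dm³.
Y_B = C_B/C_{A0} = 0.9188/6.02 = 0.153.

0.153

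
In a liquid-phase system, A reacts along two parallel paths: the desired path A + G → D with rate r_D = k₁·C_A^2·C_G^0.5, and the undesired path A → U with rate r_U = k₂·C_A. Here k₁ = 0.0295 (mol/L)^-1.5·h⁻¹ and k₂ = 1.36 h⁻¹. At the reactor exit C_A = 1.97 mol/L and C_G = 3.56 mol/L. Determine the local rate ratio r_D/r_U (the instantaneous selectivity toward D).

S_{D/U} = r_D/r_U = (k₁·C_A^2·C_G^0.5)/(k₂·C_A) = (k₁/k₂)·C_A·C_G^0.5.
= (0.0295×1.970^2×3.560^0.5) / (1.36×1.970) = 0.2160/2.679 = 0.0806.

0.0806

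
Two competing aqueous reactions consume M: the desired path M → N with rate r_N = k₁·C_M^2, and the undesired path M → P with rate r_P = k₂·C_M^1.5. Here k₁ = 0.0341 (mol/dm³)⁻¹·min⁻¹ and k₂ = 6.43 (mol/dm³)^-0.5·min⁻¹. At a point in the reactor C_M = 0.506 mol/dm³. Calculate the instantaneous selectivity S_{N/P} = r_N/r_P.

S_{N/P} = r_N/r_P = (k₁·C_M^2)/(k₂·C_M^1.5) = (k₁/k₂)·C_M^0.5.
= (0.0341×0.5060^2) / (6.43×0.5060^1.5) = 0.008731/2.314 = 0.00377.
Since the desired path is higher order in M, keeping C_M high (PFR or concentrated feed) favours N.

0.00377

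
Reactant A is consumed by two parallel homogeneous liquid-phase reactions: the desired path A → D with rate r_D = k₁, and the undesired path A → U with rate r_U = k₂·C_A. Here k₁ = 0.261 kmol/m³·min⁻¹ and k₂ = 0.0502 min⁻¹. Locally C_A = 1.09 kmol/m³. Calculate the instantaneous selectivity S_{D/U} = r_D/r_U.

4.77

S_{D/U} = r_D/r_U = (k₁)/(k₂·C_A) = (k₁/k₂)·C_A⁻¹.
= (0.261) / (0.0502×1.090) = 0.2610/0.05472 = 4.77.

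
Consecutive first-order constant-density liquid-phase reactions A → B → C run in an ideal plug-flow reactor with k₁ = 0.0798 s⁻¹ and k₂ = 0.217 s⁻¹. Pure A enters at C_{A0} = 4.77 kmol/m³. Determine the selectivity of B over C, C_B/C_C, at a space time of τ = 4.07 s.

For first-order series with pure A initially, C_B(τ) = k₁C_{A0}/(k₂−k₁)·(e^(−k₁τ) − e^(−k₂τ)).
e^(−k₁τ) = e^(−0.0798×4.07) = e^(−0.3248) = 0.7227; e^(−k₂τ) = e^(−0.8832) = 0.4135.
C_B = 0.0798×4.77/(0.217−0.0798) × (0.7227−0.4135) = 2.774×0.3092 = 0.8579 kmol/m³.
C_A = C_{A0}e^(−k₁τ) = 3.447 kmol/m³, so C_C = C_{A0}−C_A−C_B = 0.4649 kmol/m³; C_B/C_C = 1.85.

1.85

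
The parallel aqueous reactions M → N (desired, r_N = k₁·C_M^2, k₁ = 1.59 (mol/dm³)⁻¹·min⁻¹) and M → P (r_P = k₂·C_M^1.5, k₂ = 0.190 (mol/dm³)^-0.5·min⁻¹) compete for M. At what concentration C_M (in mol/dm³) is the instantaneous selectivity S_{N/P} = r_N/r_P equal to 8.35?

0.996 mol/dm³

S_{N/P} = (k₁/k₂)·C_M^0.5 ⇒ C_M = (S·k₂/k₁)^(2).
= (8.35×0.190/1.59)^(2) = (0.9978)^(2) = 0.996 mol/dm³.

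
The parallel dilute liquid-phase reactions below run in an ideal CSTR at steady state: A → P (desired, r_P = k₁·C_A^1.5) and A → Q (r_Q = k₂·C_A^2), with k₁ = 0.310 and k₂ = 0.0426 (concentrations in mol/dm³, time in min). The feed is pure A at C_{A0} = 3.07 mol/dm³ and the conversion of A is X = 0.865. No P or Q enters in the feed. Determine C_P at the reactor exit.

Exit C_A = C_{A0}(1−X) = 3.07×0.135 = 0.4144 mol/dm³.
In a CSTR the entire volume is at exit conditions, so r_P = 0.310×0.4144^1.5 = 0.08271 and r_Q = 0.0426×0.4144^2 = 0.007317.
Fraction of consumed A going to P: r_P/(r_P+r_Q) = 0.9187.
C_P = 0.9187·C_{A0}·X = 0.9187×3.07×0.865 = 2.44 mol/dm³.

2.44 mol/dm³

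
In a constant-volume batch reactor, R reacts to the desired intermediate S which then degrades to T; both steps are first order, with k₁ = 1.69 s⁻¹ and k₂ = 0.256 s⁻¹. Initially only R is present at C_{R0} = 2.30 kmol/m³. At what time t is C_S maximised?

1.32 s

Setting dC_S/dt = 0 gives t_opt = ln(k₂/k₁)/(k₂−k₁).
= ln(0.256/1.69)/(0.256−1.69) = ln(0.1515)/-1.434 = -1.887/-1.434 = 1.32 s.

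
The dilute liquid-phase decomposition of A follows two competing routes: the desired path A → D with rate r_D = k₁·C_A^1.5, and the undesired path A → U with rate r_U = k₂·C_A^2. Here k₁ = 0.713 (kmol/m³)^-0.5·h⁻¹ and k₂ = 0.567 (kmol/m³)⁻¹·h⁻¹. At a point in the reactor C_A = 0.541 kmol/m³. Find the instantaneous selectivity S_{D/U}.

1.71

S_{D/U} = r_D/r_U = (k₁·C_A^1.5)/(k₂·C_A^2) = (k₁/k₂)·C_A^-0.5.
= (0.713×0.5410^1.5) / (0.567×0.5410^2) = 0.2837/0.1660 = 1.71.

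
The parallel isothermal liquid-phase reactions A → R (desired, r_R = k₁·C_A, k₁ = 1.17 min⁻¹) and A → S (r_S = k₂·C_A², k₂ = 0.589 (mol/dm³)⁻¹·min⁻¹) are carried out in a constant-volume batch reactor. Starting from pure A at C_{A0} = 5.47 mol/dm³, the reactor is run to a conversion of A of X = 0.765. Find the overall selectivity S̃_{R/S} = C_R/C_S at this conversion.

C_A = C_{A0}(1−X) = 1.285 mol/dm³.
Along a PFR/batch, dC_R/dC_A = −r_R/(r_R+r_S) = −k₁/(k₁+k₂·C_A).
Integrating from C_{A0} to C_A: C_R = (1.17/0.589)·ln[(1.17+0.589·5.47)/(1.17+0.589·1.29)] = 1.986·ln(4.392/1.927) = 1.636 mol/dm³.
C_S = (C_{A0}−C_A)−C_R = 2.548 mol/dm³; S̃_{R/S} = 1.636/2.548 = 0.642.

0.642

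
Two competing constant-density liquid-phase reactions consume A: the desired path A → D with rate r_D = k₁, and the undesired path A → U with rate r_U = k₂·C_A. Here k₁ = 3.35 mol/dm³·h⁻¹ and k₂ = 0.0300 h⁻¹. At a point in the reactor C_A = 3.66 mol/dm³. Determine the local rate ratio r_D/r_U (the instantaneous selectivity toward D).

S_{D/U} = r_D/r_U = (k₁)/(k₂·C_A) = (k₁/k₂)·C_A⁻¹.
= (3.35) / (0.0300×3.660) = 3.350/0.1098 = 30.5.
The undesired path is higher order in A, so low C_A (CSTR or dilute feed) favours D.

30.5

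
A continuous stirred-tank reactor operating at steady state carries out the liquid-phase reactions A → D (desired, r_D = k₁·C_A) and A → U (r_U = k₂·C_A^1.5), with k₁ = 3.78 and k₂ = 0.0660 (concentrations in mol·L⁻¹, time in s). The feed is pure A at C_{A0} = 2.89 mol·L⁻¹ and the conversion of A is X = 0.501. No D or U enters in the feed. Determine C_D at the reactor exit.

Exit C_A = C_{A0}(1−X) = 2.89×0.499 = 1.442 mol·L⁻¹.
A CSTR operates uniformly at the exit composition, giving r_D = 5.451 and r_U = 0.1143 (each k·C_A^n at C_A = 1.442).
Fraction of consumed A going to D: r_D/(r_D+r_U) = 0.9795.
C_D = 0.9795·C_{A0}·X = 0.9795×2.89×0.501 = 1.42 mol·L⁻¹.

1.42 mol·L⁻¹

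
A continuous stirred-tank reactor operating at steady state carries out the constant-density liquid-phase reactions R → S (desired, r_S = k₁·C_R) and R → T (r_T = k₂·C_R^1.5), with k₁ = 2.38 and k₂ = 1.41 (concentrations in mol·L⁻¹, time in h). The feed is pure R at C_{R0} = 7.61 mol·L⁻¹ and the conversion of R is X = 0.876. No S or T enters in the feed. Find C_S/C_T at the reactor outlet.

Exit C_R = C_{R0}(1−X) = 7.61×0.124 = 0.9436 mol·L⁻¹.
Rates in a CSTR are evaluated at the outlet concentration: r_S = 2.38×0.9436 = 2.246, r_T = 1.41×0.9436^1.5 = 1.292.
Overall selectivity = C_S/C_T = r_Sτ/(r_Tτ) = r_S/r_T = 1.74.

1.74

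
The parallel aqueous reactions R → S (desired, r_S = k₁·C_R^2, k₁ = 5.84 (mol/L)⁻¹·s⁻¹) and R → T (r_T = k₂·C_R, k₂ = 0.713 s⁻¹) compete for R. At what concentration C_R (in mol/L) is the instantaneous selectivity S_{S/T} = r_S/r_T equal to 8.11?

0.990 mol/L

S_{S/T} = (k₁/k₂)·C_R ⇒ C_R = S·k₂/k₁.
= 8.11×0.713/5.84 = 0.990 mol/L.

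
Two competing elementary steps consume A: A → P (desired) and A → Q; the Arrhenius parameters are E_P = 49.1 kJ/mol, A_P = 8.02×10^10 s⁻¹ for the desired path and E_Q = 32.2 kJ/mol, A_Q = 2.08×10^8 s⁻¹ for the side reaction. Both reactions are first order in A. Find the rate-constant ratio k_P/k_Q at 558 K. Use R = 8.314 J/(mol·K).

10.1

With equal orders, S_{P/Q} = k_P/k_Q = (A_P/A_Q)·exp[(E_Q−E_P)/(RT)].
(E_Q−E_P)/(RT) = (32.2−49.1)×10³/(8.314×558) = -16900/4639 = -3.643.
k_P/k_Q = (8.02×10^10/2.08×10^8)·exp(-3.643) = 385.6 × 0.02618 = 10.1.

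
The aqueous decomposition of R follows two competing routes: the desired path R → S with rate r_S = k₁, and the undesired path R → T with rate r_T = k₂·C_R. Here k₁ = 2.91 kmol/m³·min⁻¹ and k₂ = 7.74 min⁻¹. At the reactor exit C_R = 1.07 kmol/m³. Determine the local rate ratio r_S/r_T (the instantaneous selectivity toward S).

0.351

S_{S/T} = r_S/r_T = (k₁)/(k₂·C_R) = (k₁/k₂)·C_R⁻¹.
= (2.91) / (7.74×1.070) = 2.910/8.282 = 0.351.
The undesired path is higher order in R, so low C_R (CSTR or dilute feed) favours S.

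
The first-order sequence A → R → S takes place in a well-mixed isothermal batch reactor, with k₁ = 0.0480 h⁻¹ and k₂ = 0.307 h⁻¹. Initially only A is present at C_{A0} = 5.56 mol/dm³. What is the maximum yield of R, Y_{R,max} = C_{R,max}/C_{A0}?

0.111

Evaluating C_R at t_opt = ln(k₂/k₁)/(k₂−k₁) gives C_{R,max}/C_{A0} = (k₁/k₂)^[k₂/(k₂−k₁)].
= (0.0480/0.307)^(0.307/(0.307−0.0480)) = (0.1564)^(1.185) = 0.1109.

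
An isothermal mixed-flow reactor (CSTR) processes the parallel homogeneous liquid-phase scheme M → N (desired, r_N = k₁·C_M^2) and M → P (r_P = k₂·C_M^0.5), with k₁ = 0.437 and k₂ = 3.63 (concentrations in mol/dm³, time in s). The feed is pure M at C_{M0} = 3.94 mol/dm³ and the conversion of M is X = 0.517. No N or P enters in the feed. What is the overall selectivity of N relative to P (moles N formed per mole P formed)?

Exit C_M = C_{M0}(1−X) = 3.94×0.483 = 1.903 mol/dm³.
Rates in a CSTR are evaluated at the outlet concentration: r_N = 0.437×1.903^2 = 1.583, r_P = 3.63×1.903^0.5 = 5.008.
Overall selectivity = C_N/C_P = r_Nτ/(r_Pτ) = r_N/r_P = 0.316.

0.316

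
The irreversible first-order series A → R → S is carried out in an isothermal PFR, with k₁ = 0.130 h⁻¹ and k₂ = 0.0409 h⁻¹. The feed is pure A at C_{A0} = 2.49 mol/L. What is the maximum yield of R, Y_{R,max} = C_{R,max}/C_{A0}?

At the optimum, C_{R,max}/C_{A0} = (k₁/k₂)^[k₂/(k₂−k₁)].
= (0.130/0.0409)^(0.0409/(0.0409−0.130)) = (3.178)^(-0.4590) = 0.5881.

0.588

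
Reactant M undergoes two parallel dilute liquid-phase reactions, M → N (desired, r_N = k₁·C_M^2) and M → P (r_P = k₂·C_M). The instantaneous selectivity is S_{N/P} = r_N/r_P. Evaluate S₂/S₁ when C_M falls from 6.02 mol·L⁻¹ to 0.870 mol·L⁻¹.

0.145

S_{N/P} = (k₁/k₂)·C_M, so S₂/S₁ = (C_{M,2}/C_{M,1}).
= 0.870/6.02 = 0.145.
Selectivity toward N falls as C_M falls — high-concentration operation is favoured.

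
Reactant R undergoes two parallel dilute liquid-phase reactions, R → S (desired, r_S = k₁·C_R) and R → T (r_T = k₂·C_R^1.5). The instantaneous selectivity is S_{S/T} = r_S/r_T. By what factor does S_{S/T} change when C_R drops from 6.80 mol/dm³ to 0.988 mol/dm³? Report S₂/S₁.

S_{S/T} = (k₁/k₂)·C_R^-0.5, so S₂/S₁ = (C_{R,2}/C_{R,1})^-0.5.
= (0.988/6.80)^(-0.5) = (0.1453)^(-0.5) = 2.62.

2.62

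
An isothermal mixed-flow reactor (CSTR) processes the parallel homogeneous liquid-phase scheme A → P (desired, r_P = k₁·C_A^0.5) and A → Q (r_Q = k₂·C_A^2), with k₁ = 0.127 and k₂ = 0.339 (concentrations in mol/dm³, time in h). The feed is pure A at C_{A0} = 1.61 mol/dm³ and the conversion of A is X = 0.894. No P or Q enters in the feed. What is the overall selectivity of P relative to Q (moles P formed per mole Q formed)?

5.31

Exit C_A = C_{A0}(1−X) = 1.61×0.106 = 0.1707 mol/dm³.
In a CSTR the entire volume is at exit conditions, so r_P = 0.127×0.1707^0.5 = 0.05246 and r_Q = 0.339×0.1707^2 = 0.009873.
Overall selectivity = C_P/C_Q = r_Pτ/(r_Qτ) = r_P/r_Q = 5.31.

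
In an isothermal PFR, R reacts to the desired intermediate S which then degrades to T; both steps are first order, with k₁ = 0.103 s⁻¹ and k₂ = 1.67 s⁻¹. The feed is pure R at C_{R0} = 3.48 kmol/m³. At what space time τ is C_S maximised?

Setting dC_S/dτ = 0 gives τ_opt = ln(k₂/k₁)/(k₂−k₁).
= ln(1.67/0.103)/(1.67−0.103) = ln(16.21)/1.567 = 2.786/1.567 = 1.78 s.

1.78 s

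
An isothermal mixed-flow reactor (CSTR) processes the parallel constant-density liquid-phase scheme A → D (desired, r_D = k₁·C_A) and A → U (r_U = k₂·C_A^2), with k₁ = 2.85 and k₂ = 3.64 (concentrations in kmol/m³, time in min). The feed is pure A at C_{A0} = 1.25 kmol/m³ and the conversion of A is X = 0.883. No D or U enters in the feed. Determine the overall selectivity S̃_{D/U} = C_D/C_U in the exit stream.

Exit C_A = C_{A0}(1−X) = 1.25×0.117 = 0.1462 kmol/m³.
In a CSTR the entire volume is at exit conditions, so r_D = 2.85×0.1462 = 0.4168 and r_U = 3.64×0.1462^2 = 0.07786.
Overall selectivity = C_D/C_U = r_Dτ/(r_Uτ) = r_D/r_U = 5.35.

5.35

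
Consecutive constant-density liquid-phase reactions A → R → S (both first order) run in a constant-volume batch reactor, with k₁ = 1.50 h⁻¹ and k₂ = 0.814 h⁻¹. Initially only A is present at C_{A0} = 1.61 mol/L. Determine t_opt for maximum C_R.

0.891 h

For first-order series the maximum of C_R occurs at t_opt = ln(k₂/k₁)/(k₂−k₁).
= ln(0.814/1.50)/(0.814−1.50) = ln(0.5427)/-0.6860 = -0.6113/-0.6860 = 0.891 h.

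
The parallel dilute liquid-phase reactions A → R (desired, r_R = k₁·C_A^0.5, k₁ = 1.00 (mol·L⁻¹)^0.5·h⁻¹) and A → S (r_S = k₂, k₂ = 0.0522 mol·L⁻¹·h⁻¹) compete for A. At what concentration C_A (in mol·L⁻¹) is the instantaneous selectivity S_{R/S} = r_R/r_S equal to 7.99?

S_{R/S} = (k₁/k₂)·C_A^0.5 ⇒ C_A = (S·k₂/k₁)^(2).
= (7.99×0.0522/1.00)^(2) = (0.4171)^(2) = 0.174 mol·L⁻¹.

0.174 mol·L⁻¹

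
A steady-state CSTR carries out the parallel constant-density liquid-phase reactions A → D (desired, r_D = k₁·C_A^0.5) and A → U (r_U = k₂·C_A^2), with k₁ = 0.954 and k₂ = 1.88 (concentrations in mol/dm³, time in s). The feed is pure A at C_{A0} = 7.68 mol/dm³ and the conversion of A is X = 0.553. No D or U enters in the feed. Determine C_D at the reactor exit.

Exit C_A = C_{A0}(1−X) = 7.68×0.447 = 3.433 mol/dm³.
In a CSTR the entire volume is at exit conditions, so r_D = 0.954×3.433^0.5 = 1.768 and r_U = 1.88×3.433^2 = 22.16.
Fraction of consumed A going to D: r_D/(r_D+r_U) = 0.07388.
C_D = 0.07388·C_{A0}·X = 0.07388×7.68×0.553 = 0.314 mol/dm³.

0.314 mol/dm³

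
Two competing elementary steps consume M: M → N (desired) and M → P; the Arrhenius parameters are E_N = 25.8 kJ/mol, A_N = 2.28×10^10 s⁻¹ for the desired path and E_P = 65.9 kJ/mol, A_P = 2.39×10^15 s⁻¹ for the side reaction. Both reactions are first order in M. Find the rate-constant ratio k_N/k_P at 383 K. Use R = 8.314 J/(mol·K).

2.81

Since both paths have the same order in M, the concentration cancels and S_{N/P} = k_N/k_P = (A_N/A_P)·exp[(E_P−E_N)/(RT)].
(E_P−E_N)/(RT) = (65.9−25.8)×10³/(8.314×383) = 40100/3184 = 12.59.
k_N/k_P = (2.28×10^10/2.39×10^15)·exp(12.59) = 9.540×10^-6 × 2.945×10^5 = 2.81.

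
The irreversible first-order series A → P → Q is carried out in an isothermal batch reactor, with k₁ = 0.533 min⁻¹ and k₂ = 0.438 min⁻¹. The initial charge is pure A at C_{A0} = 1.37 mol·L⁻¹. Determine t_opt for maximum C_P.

2.07 min

The intermediate peaks when r₁ = r₂, i.e. k₁e^(−k₁t) = k₂e^(−k₂t), giving t_opt = ln(k₂/k₁)/(k₂−k₁).
= ln(0.438/0.533)/(0.438−0.533) = ln(0.8218)/-0.09500 = -0.1963/-0.09500 = 2.07 min.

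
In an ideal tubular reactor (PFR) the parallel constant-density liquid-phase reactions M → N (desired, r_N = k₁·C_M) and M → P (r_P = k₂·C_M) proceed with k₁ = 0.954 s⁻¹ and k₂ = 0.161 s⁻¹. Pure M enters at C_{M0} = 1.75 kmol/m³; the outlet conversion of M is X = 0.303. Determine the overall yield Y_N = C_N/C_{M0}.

0.259

C_M = C_{M0}(1−X) = 1.220 kmol/m³.
Both paths are first order in M, so the instantaneous fraction to N is constant: dC_N/d(−C_M) = k₁/(k₁+k₂) = 0.8556.
C_N = 0.8556·(C_{M0}−C_M) = 0.8556×0.5302 = 0.454 kmol/m³.
Y_N = C_N/C_{M0} = 0.4537/1.75 = 0.259.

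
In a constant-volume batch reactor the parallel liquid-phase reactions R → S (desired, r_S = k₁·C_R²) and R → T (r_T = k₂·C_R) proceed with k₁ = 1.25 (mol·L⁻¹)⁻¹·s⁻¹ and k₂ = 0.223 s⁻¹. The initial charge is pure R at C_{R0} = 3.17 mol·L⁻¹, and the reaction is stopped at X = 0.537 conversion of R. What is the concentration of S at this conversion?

C_R = C_{R0}(1−X) = 1.468 mol·L⁻¹.
Along a PFR/batch, dC_T/dC_R = −r_T/(r_S+r_T) = −k₂/(k₂+k₁·C_R).
Integrating from C_{R0} to C_R: C_T = (0.223/1.25)·ln[(0.223+1.25·3.17)/(0.223+1.25·1.47)] = 0.1784·ln(4.186/2.058) = 0.1267 mol·L⁻¹.
Then C_S = (C_{R0}−C_R) − C_T = 1.702 − 0.1267 = 1.576 mol·L⁻¹.

1.58 mol·L⁻¹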